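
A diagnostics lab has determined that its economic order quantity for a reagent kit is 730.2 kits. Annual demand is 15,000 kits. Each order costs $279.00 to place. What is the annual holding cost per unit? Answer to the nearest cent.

Invert the EOQ relation Q*² = 2DS/H.
From Q* = √(2DS/H): H = 2DS / Q*² = 2 × 15,000 × 279 / 730.2² = 15.6979.

H ≈ $15.70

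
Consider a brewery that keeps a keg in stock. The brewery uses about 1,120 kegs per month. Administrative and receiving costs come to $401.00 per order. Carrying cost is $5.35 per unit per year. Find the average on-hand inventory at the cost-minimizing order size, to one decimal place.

Annual demand D = 1,120 × 12 = 13,440.
The optimal lot size = √(2DS/H) = √(2 × 13,440 × 401 / 5.35) ≈ 1419.42.
Average inventory = Q*/2 ≈ 1419.42 / 2 = 709.708.

Average inventory ≈ 709.7 kegs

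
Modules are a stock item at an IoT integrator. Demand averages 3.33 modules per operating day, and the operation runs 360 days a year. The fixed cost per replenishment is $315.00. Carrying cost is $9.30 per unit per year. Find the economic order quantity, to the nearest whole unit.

Annual demand D = 3.33 × 360 = 1,198.8.
EOQ = √(2DS / H) = √(2 × 1,198.8 × 315 / 9.3).
= √(755,244 / 9.3) = √81,209.0323 ≈ 284.972.

Q* ≈ 285 modules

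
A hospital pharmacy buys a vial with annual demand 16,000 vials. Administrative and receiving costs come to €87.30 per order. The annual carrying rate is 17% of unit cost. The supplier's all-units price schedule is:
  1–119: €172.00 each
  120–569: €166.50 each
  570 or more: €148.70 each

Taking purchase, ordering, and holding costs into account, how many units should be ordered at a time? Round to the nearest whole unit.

Holding cost per unit per year at price C is H = 0.17·C.
Candidates are each tier's EOQ (if it falls in that tier) and each price-break quantity.
Tier 1 (€172.00): EOQ = 309.1 exceeds tier's upper bound 119, so this tier is dominated.
EOQ at €166.50 = 314.2 (feasible in tier 2): TC = 16,000×€166.50 + (16,000/314.2)×87.3 + (314.2/2)×0.17×€166.50 = €2,672,892.29.
EOQ at €148.70 = 332.4 < 570, so use break Q=570: TC = 16,000×€148.70 + (16,000/570.0)×87.3 + (570.0/2)×0.17×€148.70 = €2,388,855.04.
Lowest total cost is €2,388,855.04 at Q = 570.0.

Q* ≈ 570 vials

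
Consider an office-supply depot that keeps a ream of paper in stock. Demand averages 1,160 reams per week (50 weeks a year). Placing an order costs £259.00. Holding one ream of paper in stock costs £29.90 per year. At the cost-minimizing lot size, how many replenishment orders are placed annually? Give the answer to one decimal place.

N ≈ 57.9 orders per year

Annual demand D = 1,160 × 50 = 58,000.
The optimal lot size = √(2DS/H) = √(2 × 58,000 × 259 / 29.9) ≈ 1002.41.
Orders per year = D / Q* = 58,000 / 1002.41 ≈ 57.861.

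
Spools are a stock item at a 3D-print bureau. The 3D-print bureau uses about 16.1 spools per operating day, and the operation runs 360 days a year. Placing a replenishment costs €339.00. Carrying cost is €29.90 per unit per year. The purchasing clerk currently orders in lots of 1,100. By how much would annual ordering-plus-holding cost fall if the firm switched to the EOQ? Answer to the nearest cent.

Extra cost ≈ €7,391.59 per year

Annual demand D = 16.1 × 360 = 5,796.
EOQ = √(2DS/H) = √(2 × 5,796 × 339 / 29.9) ≈ 362.53.
Cost at Q* = (D/Q*)S + (Q*/2)H = √(2DSH) ≈ €10,839.63.
Cost at Q = 1,100: (5,796/1,100)×339 + (1,100/2)×29.9 = €1,786.22 + €16,445.00 = €18,231.22.
Excess = €18,231.22 − €10,839.63 = €7,391.59.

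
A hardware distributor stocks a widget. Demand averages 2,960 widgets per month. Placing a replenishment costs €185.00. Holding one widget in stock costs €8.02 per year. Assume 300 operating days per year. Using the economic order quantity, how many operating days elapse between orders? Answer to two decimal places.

Annual demand D = 2,960 × 12 = 35,520.
The optimal lot size = √(2DS/H) = √(2 × 35,520 × 185 / 8.02) ≈ 1280.12.
Cycle time = Q*/D × 300 = 1280.12 / 35,520 × 300 ≈ 10.812 days.

T ≈ 10.81 days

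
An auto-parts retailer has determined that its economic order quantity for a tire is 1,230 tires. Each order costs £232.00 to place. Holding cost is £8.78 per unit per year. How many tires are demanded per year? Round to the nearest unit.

The basic EOQ model gives Q* = √(2DS/H); rearrange for the unknown.
From Q* = √(2DS/H): D = Q*²H / (2S) = 1,230² × 8.78 / (2 × 232) = 28627.720.

D ≈ 28,628 tires per year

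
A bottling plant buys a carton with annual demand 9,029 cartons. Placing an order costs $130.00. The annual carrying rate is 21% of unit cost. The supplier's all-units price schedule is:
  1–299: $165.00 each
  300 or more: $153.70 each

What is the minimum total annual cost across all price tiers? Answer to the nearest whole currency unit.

Holding cost per unit per year at price C is H = 0.21·C.
For each price level, check whether its EOQ is feasible; otherwise the best quantity at that price is the breakpoint.
EOQ at $165.00 = 260.3 (feasible in tier 1): TC = 9,029×$165.00 + (9,029/260.3)×130 + (260.3/2)×0.21×$165.00 = $1,498,803.99.
EOQ at $153.70 = 269.7 < 300, so use break Q=300: TC = 9,029×$153.70 + (9,029/300.0)×130 + (300.0/2)×0.21×$153.70 = $1,396,511.42.
Lowest total cost among the candidates is at Q = 300.0.

TC* ≈ $1,396,511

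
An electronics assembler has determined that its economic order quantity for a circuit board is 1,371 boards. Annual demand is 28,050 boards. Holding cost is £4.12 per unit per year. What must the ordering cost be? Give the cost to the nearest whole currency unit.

S ≈ £138

Invert the EOQ relation Q*² = 2DS/H.
From Q* = √(2DS/H): S = Q*²H / (2D) = 1,371² × 4.12 / (2 × 28,050) = 138.0414.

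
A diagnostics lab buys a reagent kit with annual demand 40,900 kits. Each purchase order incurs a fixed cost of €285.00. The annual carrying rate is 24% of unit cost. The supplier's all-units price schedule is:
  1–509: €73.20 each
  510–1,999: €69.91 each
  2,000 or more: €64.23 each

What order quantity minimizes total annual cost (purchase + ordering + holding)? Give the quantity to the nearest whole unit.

Holding cost per unit per year at price C is H = 0.24·C.
For each price level, check whether its EOQ is feasible; otherwise the best quantity at that price is the breakpoint.
Tier 1 (€73.20): EOQ = 1152.0 exceeds tier's upper bound 509, so this tier is dominated.
EOQ at €69.91 = 1178.8 (feasible in tier 2): TC = 40,900×€69.91 + (40,900/1178.8)×285 + (1178.8/2)×0.24×€69.91 = €2,879,096.63.
EOQ at €64.23 = 1229.8 < 2000, so use break Q=2000: TC = 40,900×€64.23 + (40,900/2000.0)×285 + (2000.0/2)×0.24×€64.23 = €2,648,250.45.
Lowest total cost is €2,648,250.45 at Q = 2000.0.

Q* ≈ 2,000 kits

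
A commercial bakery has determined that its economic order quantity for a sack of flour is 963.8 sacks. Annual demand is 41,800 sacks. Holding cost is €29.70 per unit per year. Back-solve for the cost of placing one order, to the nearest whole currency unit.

S ≈ €330

Invert the EOQ relation Q*² = 2DS/H.
From Q* = √(2DS/H): S = Q*²H / (2D) = 963.8² × 29.7 / (2 × 41,800) = 330.0077.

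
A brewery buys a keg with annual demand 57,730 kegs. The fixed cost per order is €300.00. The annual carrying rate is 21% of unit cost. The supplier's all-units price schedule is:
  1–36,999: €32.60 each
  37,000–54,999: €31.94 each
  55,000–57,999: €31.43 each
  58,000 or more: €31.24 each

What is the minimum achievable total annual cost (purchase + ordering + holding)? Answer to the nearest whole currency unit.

Holding cost per unit per year at price C is H = 0.21·C.
Evaluate total cost at each tier's feasible EOQ or, if the EOQ is below the tier, at the tier's minimum quantity.
EOQ at €32.60 = 2249.4 (feasible in tier 1): TC = 57,730×€32.60 + (57,730/2249.4)×300 + (2249.4/2)×0.21×€32.60 = €1,897,397.08.
EOQ at €31.94 = 2272.5 < 37000, so use break Q=37000: TC = 57,730×€31.94 + (57,730/37000.0)×300 + (37000.0/2)×0.21×€31.94 = €1,968,451.18.
EOQ at €31.43 = 2290.8 < 55000, so use break Q=55000: TC = 57,730×€31.43 + (57,730/55000.0)×300 + (55000.0/2)×0.21×€31.43 = €1,996,277.04.
EOQ at €31.24 = 2297.8 < 58000, so use break Q=58000: TC = 57,730×€31.24 + (57,730/58000.0)×300 + (58000.0/2)×0.21×€31.24 = €1,994,035.40.
Lowest total cost among the candidates is at Q = 2249.4.

TC* ≈ €1,897,397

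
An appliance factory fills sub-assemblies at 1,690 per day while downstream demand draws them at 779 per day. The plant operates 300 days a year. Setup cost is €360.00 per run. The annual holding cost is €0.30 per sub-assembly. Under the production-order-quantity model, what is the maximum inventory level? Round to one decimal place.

Annual demand D = 779 × 300 = 233,700.
Production build-up factor (1 − d/p) = 1 − 779/1,690 = 0.5391.
Q* = √(2DS / (H(1 − d/p))) = √(2 × 233,700 × 360 / (0.3 × 0.5391)).
= √(168,264,000 / 0.1617) ≈ 32256.641.
Maximum inventory = Q*(1 − d/p) = 32256.641 × 0.5391 ≈ 17388.047.

I_max ≈ 17,388.0 sub-assemblies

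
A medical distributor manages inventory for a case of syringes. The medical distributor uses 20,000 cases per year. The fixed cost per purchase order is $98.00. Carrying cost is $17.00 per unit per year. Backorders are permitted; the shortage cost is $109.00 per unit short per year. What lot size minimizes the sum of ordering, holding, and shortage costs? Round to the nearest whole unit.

Q* ≈ 516 cases

With planned backorders, Q* = √(2DS/H) · √((H+B)/B).
√(2DS/H) = √(2 × 20,000 × 98 / 17) = 480.196.
√((H+B)/B) = √((17+109)/109) = 1.0752.
Q* ≈ 516.286.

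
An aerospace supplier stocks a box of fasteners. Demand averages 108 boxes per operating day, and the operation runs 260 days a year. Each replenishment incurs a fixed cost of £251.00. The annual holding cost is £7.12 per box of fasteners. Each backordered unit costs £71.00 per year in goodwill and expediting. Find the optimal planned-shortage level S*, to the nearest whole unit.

Annual demand D = 108 × 260 = 28,080.
With planned backorders, Q* = √(2DS/H) · √((H+B)/B).
√(2DS/H) = √(2 × 28,080 × 251 / 7.12) = 1407.053.
√((H+B)/B) = √((7.12+71)/71) = 1.0489.
Q* ≈ 1475.918.
S* = Q* · H/(H+B) = 1475.918 × 7.12/78.12 ≈ 134.518.

S* ≈ 135 boxes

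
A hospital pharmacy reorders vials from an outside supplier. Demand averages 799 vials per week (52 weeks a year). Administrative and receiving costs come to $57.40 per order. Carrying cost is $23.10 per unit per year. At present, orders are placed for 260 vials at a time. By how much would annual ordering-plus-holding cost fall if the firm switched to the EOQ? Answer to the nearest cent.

Extra cost ≈ $1,678.84 per year

Annual demand D = 799 × 52 = 41,548.
EOQ = √(2DS/H) = √(2 × 41,548 × 57.4 / 23.1) ≈ 454.40.
Cost at Q* = (D/Q*)S + (Q*/2)H = √(2DSH) ≈ $10,496.68.
Cost at Q = 260: (41,548/260)×57.4 + (260/2)×23.1 = $9,172.52 + $3,003.00 = $12,175.52.
Excess = $12,175.52 − $10,496.68 = $1,678.84.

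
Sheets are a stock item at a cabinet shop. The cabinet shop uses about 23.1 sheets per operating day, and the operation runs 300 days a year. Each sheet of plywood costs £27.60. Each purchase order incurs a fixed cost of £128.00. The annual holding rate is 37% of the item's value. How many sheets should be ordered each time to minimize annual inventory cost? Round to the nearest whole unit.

Q* ≈ 417 sheets

Annual demand D = 23.1 × 300 = 6,930.
Holding cost H = 0.37 × £27.60 = £10.2120 per unit per year.
EOQ = √(2DS / H) = √(2 × 6,930 × 128 / 10.212).
= √(1,774,080 / 10.212) = √173,725.0294 ≈ 416.803.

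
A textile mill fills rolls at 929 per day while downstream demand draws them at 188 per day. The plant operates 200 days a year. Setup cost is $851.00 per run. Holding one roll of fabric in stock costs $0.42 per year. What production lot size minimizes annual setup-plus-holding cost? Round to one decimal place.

Q* ≈ 13,821.3 rolls

Annual demand D = 188 × 200 = 37,600.
Production build-up factor (1 − d/p) = 1 − 188/929 = 0.7976.
Q* = √(2DS / (H(1 − d/p))) = √(2 × 37,600 × 851 / (0.42 × 0.7976)).
= √(63,995,200 / 0.335) ≈ 13821.265.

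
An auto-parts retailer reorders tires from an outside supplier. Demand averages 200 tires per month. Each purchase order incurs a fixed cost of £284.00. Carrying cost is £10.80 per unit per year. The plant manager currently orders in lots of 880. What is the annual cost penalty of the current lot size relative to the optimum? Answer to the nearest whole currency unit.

Extra cost ≈ £1,690 per year

Annual demand D = 200 × 12 = 2,400.
EOQ = √(2DS/H) = √(2 × 2,400 × 284 / 10.8) ≈ 355.28.
Cost at Q* = (D/Q*)S + (Q*/2)H = √(2DSH) ≈ £3,837.00.
Cost at Q = 880: (2,400/880)×284 + (880/2)×10.8 = £774.55 + £4,752.00 = £5,526.55.
Excess = £5,526.55 − £3,837.00 = £1,689.55.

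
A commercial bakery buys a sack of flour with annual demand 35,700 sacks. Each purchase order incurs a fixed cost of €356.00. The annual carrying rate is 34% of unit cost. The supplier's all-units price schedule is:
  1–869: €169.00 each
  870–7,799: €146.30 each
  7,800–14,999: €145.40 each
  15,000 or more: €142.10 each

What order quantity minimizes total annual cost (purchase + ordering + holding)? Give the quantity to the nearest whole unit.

Holding cost per unit per year at price C is H = 0.34·C.
Candidates are each tier's EOQ (if it falls in that tier) and each price-break quantity.
EOQ at €169.00 = 665.1 (feasible in tier 1): TC = 35,700×€169.00 + (35,700/665.1)×356 + (665.1/2)×0.34×€169.00 = €6,071,517.03.
EOQ at €146.30 = 714.8 < 870, so use break Q=870: TC = 35,700×€146.30 + (35,700/870.0)×356 + (870.0/2)×0.34×€146.30 = €5,259,156.05.
EOQ at €145.40 = 717.1 < 7800, so use break Q=7800: TC = 35,700×€145.40 + (35,700/7800.0)×356 + (7800.0/2)×0.34×€145.40 = €5,385,209.78.
EOQ at €142.10 = 725.3 < 15000, so use break Q=15000: TC = 35,700×€142.10 + (35,700/15000.0)×356 + (15000.0/2)×0.34×€142.10 = €5,436,172.28.
Lowest total cost is €5,259,156.05 at Q = 870.0.

Q* ≈ 870 sacks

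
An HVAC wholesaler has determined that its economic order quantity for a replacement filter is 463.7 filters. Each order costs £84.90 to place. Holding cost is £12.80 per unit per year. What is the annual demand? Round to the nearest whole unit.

D ≈ 16,209 filters per year

Squaring Q* = √(2DS/H) gives Q*² = 2DS/H.
From Q* = √(2DS/H): D = Q*²H / (2S) = 463.7² × 12.8 / (2 × 84.9) = 16208.636.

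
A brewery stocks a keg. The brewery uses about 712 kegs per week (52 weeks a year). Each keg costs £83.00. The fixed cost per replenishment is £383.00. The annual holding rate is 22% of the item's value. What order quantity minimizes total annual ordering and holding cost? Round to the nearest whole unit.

Q* ≈ 1,246 kegs

Annual demand D = 712 × 52 = 37,024.
Holding cost H = 0.22 × £83.00 = £18.2600 per unit per year.
EOQ = √(2DS / H) = √(2 × 37,024 × 383 / 18.26).
= √(28,360,384 / 18.26) = √1,553,142.6068 ≈ 1246.251.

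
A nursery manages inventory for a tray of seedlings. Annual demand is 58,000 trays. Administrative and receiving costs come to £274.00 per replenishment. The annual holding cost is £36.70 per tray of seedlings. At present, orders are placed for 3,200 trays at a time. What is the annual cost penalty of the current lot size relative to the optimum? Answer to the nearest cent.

EOQ = √(2DS/H) = √(2 × 58,000 × 274 / 36.7) ≈ 930.62.
Cost at Q* = (D/Q*)S + (Q*/2)H = √(2DSH) ≈ £34,153.66.
Cost at Q = 3,200: (58,000/3,200)×274 + (3,200/2)×36.7 = £4,966.25 + £58,720.00 = £63,686.25.
Excess = £63,686.25 − £34,153.66 = £29,532.59.

Extra cost ≈ £29,532.59 per year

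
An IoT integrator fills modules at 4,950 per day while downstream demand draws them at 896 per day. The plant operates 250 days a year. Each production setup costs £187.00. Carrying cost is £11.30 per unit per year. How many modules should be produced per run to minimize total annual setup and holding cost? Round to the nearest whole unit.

Annual demand D = 896 × 250 = 224,000.
Production build-up factor (1 − d/p) = 1 − 896/4,950 = 0.8190.
Q* = √(2DS / (H(1 − d/p))) = √(2 × 224,000 × 187 / (11.3 × 0.8190)).
= √(83,776,000 / 9.2546) ≈ 3008.717.

Q* ≈ 3,009 modules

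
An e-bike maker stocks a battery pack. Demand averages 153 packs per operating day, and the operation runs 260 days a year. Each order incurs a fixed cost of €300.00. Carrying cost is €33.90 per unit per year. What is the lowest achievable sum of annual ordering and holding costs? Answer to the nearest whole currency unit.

TC* ≈ €28,445

Annual demand D = 153 × 260 = 39,780.
Q* = √(2DS/H) = √(2 × 39,780 × 300 / 33.9) ≈ 839.09.
At Q*, ordering cost (D/Q*)S equals holding cost (Q*/2)H, each = √(DSH/2).
Minimum total = √(2DSH) = √(2 × 39,780 × 300 × 33.9) ≈ 28445.126.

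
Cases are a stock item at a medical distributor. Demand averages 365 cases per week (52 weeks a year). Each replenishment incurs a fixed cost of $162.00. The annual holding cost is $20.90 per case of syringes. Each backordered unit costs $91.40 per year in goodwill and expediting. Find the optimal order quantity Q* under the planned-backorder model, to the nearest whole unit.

Annual demand D = 365 × 52 = 18,980.
With planned backorders, Q* = √(2DS/H) · √((H+B)/B).
√(2DS/H) = √(2 × 18,980 × 162 / 20.9) = 542.435.
√((H+B)/B) = √((20.9+91.4)/91.4) = 1.1085.
Q* ≈ 601.263.

Q* ≈ 601 cases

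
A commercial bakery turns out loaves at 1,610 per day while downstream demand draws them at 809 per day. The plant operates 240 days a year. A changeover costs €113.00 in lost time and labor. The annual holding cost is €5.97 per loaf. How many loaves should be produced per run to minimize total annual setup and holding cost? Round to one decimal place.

Q* ≈ 3,843.6 loaves

Annual demand D = 809 × 240 = 194,160.
Production build-up factor (1 − d/p) = 1 − 809/1,610 = 0.4975.
Q* = √(2DS / (H(1 − d/p))) = √(2 × 194,160 × 113 / (5.97 × 0.4975)).
= √(43,880,160 / 2.9702) ≈ 3843.648.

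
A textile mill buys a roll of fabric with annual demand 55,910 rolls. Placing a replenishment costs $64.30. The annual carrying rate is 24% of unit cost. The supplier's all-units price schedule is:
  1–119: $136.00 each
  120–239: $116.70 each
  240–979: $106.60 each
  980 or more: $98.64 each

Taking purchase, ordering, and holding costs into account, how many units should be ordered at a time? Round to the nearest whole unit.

Holding cost per unit per year at price C is H = 0.24·C.
Candidates are each tier's EOQ (if it falls in that tier) and each price-break quantity.
Tier 1 ($136.00): EOQ = 469.3 exceeds tier's upper bound 119, so this tier is dominated.
Tier 2 ($116.70): EOQ = 506.7 exceeds tier's upper bound 239, so this tier is dominated.
EOQ at $106.60 = 530.1 (feasible in tier 3): TC = 55,910×$106.60 + (55,910/530.1)×64.3 + (530.1/2)×0.24×$106.60 = $5,973,568.80.
EOQ at $98.64 = 551.1 < 980, so use break Q=980: TC = 55,910×$98.64 + (55,910/980.0)×64.3 + (980.0/2)×0.24×$98.64 = $5,530,230.84.
Lowest total cost is $5,530,230.84 at Q = 980.0.

Q* ≈ 980 rolls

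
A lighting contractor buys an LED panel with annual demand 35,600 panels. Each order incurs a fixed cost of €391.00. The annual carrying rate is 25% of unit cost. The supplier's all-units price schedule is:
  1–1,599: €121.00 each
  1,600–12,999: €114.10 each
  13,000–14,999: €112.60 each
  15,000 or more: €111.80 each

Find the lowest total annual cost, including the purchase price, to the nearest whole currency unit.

TC* ≈ €4,093,480

Holding cost per unit per year at price C is H = 0.25·C.
For each price level, check whether its EOQ is feasible; otherwise the best quantity at that price is the breakpoint.
EOQ at €121.00 = 959.3 (feasible in tier 1): TC = 35,600×€121.00 + (35,600/959.3)×391 + (959.3/2)×0.25×€121.00 = €4,336,619.58.
EOQ at €114.10 = 987.9 < 1600, so use break Q=1600: TC = 35,600×€114.10 + (35,600/1600.0)×391 + (1600.0/2)×0.25×€114.10 = €4,093,479.75.
EOQ at €112.60 = 994.5 < 13000, so use break Q=13000: TC = 35,600×€112.60 + (35,600/13000.0)×391 + (13000.0/2)×0.25×€112.60 = €4,192,605.74.
EOQ at €111.80 = 998.0 < 15000, so use break Q=15000: TC = 35,600×€111.80 + (35,600/15000.0)×391 + (15000.0/2)×0.25×€111.80 = €4,190,632.97.
Lowest total cost among the candidates is at Q = 1600.0.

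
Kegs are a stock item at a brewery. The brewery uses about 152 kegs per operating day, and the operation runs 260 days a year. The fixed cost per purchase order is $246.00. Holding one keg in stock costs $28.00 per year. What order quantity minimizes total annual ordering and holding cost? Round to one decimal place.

Annual demand D = 152 × 260 = 39,520.
EOQ = √(2DS / H) = √(2 × 39,520 × 246 / 28).
= √(19,443,840 / 28) = √694,422.8571 ≈ 833.320.

Q* ≈ 833.3 kegs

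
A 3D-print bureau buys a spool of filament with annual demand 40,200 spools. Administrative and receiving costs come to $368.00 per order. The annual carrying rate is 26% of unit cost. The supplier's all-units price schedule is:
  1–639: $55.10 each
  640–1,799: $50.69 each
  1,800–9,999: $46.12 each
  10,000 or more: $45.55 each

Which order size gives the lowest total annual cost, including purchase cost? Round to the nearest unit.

Holding cost per unit per year at price C is H = 0.26·C.
Evaluate total cost at each tier's feasible EOQ or, if the EOQ is below the tier, at the tier's minimum quantity.
Tier 1 ($55.10): EOQ = 1437.1 exceeds tier's upper bound 639, so this tier is dominated.
EOQ at $50.69 = 1498.3 (feasible in tier 2): TC = 40,200×$50.69 + (40,200/1498.3)×368 + (1498.3/2)×0.26×$50.69 = $2,057,484.94.
EOQ at $46.12 = 1570.8 < 1800, so use break Q=1800: TC = 40,200×$46.12 + (40,200/1800.0)×368 + (1800.0/2)×0.26×$46.12 = $1,873,034.75.
EOQ at $45.55 = 1580.6 < 10000, so use break Q=10000: TC = 40,200×$45.55 + (40,200/10000.0)×368 + (10000.0/2)×0.26×$45.55 = $1,891,804.36.
Lowest total cost is $1,873,034.75 at Q = 1800.0.

Q* ≈ 1,800 spools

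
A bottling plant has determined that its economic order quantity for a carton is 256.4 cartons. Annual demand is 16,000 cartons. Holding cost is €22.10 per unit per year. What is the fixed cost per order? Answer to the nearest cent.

The basic EOQ model gives Q* = √(2DS/H); rearrange for the unknown.
From Q* = √(2DS/H): S = Q*²H / (2D) = 256.4² × 22.1 / (2 × 16,000) = 45.4024.

S ≈ €45.40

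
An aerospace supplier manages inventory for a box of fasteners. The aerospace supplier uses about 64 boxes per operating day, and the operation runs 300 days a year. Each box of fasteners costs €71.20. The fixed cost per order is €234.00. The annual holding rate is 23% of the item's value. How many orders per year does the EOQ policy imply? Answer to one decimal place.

N ≈ 25.9 orders per year

Annual demand D = 64 × 300 = 19,200.
Holding cost H = 0.23 × €71.20 = €16.3760 per unit per year.
The optimal lot size = √(2DS/H) = √(2 × 19,200 × 234 / 16.376) ≈ 740.75.
Orders per year = D / Q* = 19,200 / 740.75 ≈ 25.920.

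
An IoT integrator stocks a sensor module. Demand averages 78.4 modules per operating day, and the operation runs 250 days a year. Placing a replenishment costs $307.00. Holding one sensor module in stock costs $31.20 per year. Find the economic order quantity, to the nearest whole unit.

Q* ≈ 621 modules

Annual demand D = 78.4 × 250 = 19,600.
EOQ = √(2DS / H) = √(2 × 19,600 × 307 / 31.2).
= √(12,034,400 / 31.2) = √385,717.9487 ≈ 621.062.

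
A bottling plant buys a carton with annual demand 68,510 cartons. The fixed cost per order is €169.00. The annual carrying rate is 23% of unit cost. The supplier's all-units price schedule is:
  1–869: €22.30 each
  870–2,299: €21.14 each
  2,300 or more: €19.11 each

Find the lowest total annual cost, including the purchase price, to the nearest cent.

TC* ≈ €1,319,314.69

Holding cost per unit per year at price C is H = 0.23·C.
Candidates are each tier's EOQ (if it falls in that tier) and each price-break quantity.
Tier 1 (€22.30): EOQ = 2124.8 exceeds tier's upper bound 869, so this tier is dominated.
EOQ at €21.14 = 2182.3 (feasible in tier 2): TC = 68,510×€21.14 + (68,510/2182.3)×169 + (2182.3/2)×0.23×€21.14 = €1,458,912.29.
EOQ at €19.11 = 2295.3 < 2300, so use break Q=2300: TC = 68,510×€19.11 + (68,510/2300.0)×169 + (2300.0/2)×0.23×€19.11 = €1,319,314.69.
Lowest total cost among the candidates is at Q = 2300.0.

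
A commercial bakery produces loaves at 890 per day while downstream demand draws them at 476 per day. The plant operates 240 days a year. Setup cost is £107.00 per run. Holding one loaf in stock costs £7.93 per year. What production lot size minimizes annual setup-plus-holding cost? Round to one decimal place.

Annual demand D = 476 × 240 = 114,240.
Production build-up factor (1 − d/p) = 1 − 476/890 = 0.4652.
Q* = √(2DS / (H(1 − d/p))) = √(2 × 114,240 × 107 / (7.93 × 0.4652)).
= √(24,447,360 / 3.6888) ≈ 2574.389.

Q* ≈ 2,574.4 loaves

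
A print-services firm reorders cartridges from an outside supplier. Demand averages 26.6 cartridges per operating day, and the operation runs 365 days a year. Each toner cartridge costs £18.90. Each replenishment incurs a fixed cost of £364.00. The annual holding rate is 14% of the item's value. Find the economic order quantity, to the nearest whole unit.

Annual demand D = 26.6 × 365 = 9,709.
Holding cost H = 0.14 × £18.90 = £2.6460 per unit per year.
EOQ = √(2DS / H) = √(2 × 9,709 × 364 / 2.646).
= √(7,068,152 / 2.646) = √2,671,259.2593 ≈ 1634.399.

Q* ≈ 1,634 cartridges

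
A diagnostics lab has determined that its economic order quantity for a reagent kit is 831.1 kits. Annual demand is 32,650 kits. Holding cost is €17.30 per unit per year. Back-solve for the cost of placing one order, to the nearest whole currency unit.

S ≈ €183

The basic EOQ model gives Q* = √(2DS/H); rearrange for the unknown.
From Q* = √(2DS/H): S = Q*²H / (2D) = 831.1² × 17.3 / (2 × 32,650) = 182.9951.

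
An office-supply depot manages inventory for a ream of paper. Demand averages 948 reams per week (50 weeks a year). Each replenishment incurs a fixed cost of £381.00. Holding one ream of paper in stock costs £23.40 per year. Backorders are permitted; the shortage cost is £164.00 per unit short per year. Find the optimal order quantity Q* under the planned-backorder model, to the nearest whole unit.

Annual demand D = 948 × 50 = 47,400.
With planned backorders, Q* = √(2DS/H) · √((H+B)/B).
√(2DS/H) = √(2 × 47,400 × 381 / 23.4) = 1242.392.
√((H+B)/B) = √((23.4+164)/164) = 1.0690.
Q* ≈ 1328.072.

Q* ≈ 1,328 reams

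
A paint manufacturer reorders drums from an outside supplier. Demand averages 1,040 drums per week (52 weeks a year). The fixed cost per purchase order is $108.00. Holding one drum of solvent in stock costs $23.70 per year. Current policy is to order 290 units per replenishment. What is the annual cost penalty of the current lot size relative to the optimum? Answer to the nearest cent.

Annual demand D = 1,040 × 52 = 54,080.
EOQ = √(2DS/H) = √(2 × 54,080 × 108 / 23.7) ≈ 702.05.
Cost at Q* = (D/Q*)S + (Q*/2)H = √(2DSH) ≈ $16,638.70.
Cost at Q = 290: (54,080/290)×108 + (290/2)×23.7 = $20,140.14 + $3,436.50 = $23,576.64.
Excess = $23,576.64 − $16,638.70 = $6,937.94.

Extra cost ≈ $6,937.94 per year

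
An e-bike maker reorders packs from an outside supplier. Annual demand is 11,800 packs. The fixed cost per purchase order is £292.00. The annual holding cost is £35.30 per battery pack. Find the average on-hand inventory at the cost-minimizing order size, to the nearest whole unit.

Average inventory ≈ 221 packs

Q* = √(2DS/H) = √(2 × 11,800 × 292 / 35.3) ≈ 441.83.
Average inventory = Q*/2 ≈ 441.83 / 2 = 220.917.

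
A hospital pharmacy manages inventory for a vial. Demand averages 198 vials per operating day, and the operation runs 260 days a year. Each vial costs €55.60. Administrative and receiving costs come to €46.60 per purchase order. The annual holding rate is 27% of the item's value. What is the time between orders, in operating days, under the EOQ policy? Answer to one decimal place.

T ≈ 2.9 days

Annual demand D = 198 × 260 = 51,480.
Holding cost H = 0.27 × €55.60 = €15.0120 per unit per year.
EOQ = √(2DS/H) = √(2 × 51,480 × 46.6 / 15.012) ≈ 565.34.
Cycle time = Q*/D × 260 = 565.34 / 51,480 × 260 ≈ 2.855 days.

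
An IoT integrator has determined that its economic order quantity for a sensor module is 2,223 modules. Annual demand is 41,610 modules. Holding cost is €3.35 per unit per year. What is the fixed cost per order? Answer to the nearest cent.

The basic EOQ model gives Q* = √(2DS/H); rearrange for the unknown.
From Q* = √(2DS/H): S = Q*²H / (2D) = 2,223² × 3.35 / (2 × 41,610) = 198.9280.

S ≈ €198.93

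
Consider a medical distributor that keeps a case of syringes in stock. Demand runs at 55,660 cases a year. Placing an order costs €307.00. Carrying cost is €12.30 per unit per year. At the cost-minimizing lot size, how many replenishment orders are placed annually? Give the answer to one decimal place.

N ≈ 33.4 orders per year

EOQ = √(2DS/H) = √(2 × 55,660 × 307 / 12.3) ≈ 1666.88.
Orders per year = D / Q* = 55,660 / 1666.88 ≈ 33.392.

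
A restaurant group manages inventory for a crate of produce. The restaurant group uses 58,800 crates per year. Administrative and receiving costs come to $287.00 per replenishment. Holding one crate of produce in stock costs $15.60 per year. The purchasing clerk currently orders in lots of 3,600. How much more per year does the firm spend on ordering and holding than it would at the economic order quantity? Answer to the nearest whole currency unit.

Extra cost ≈ $9,822 per year

EOQ = √(2DS/H) = √(2 × 58,800 × 287 / 15.6) ≈ 1470.90.
Cost at Q* = (D/Q*)S + (Q*/2)H = √(2DSH) ≈ $22,946.00.
Cost at Q = 3,600: (58,800/3,600)×287 + (3,600/2)×15.6 = $4,687.67 + $28,080.00 = $32,767.67.
Excess = $32,767.67 − $22,946.00 = $9,821.67.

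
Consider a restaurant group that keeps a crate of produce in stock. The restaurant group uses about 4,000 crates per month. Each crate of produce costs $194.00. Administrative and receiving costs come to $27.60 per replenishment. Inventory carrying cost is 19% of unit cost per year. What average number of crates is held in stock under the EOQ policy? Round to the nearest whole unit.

Annual demand D = 4,000 × 12 = 48,000.
Holding cost H = 0.19 × $194.00 = $36.8600 per unit per year.
The optimal lot size = √(2DS/H) = √(2 × 48,000 × 27.6 / 36.86) ≈ 268.11.
Average inventory = Q*/2 ≈ 268.11 / 2 = 134.055.

Average inventory ≈ 134 crates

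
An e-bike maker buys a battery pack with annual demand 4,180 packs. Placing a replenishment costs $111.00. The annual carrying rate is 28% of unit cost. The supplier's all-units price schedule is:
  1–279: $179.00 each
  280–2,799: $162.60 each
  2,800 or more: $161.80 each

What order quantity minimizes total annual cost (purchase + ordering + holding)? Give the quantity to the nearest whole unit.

Q* ≈ 280 packs

Holding cost per unit per year at price C is H = 0.28·C.
Candidates are each tier's EOQ (if it falls in that tier) and each price-break quantity.
EOQ at $179.00 = 136.1 (feasible in tier 1): TC = 4,180×$179.00 + (4,180/136.1)×111 + (136.1/2)×0.28×$179.00 = $755,039.78.
EOQ at $162.60 = 142.8 < 280, so use break Q=280: TC = 4,180×$162.60 + (4,180/280.0)×111 + (280.0/2)×0.28×$162.60 = $687,698.99.
EOQ at $161.80 = 143.1 < 2800, so use break Q=2800: TC = 4,180×$161.80 + (4,180/2800.0)×111 + (2800.0/2)×0.28×$161.80 = $739,915.31.
Lowest total cost is $687,698.99 at Q = 280.0.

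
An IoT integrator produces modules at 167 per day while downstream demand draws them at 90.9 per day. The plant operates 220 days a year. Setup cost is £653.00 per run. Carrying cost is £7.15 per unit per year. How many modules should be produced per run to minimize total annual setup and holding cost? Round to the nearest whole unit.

Q* ≈ 2,831 modules

Annual demand D = 90.9 × 220 = 19,998.
Production build-up factor (1 − d/p) = 1 − 90.9/167 = 0.4557.
Q* = √(2DS / (H(1 − d/p))) = √(2 × 19,998 × 653 / (7.15 × 0.4557)).
= √(26,117,388 / 3.2582) ≈ 2831.247.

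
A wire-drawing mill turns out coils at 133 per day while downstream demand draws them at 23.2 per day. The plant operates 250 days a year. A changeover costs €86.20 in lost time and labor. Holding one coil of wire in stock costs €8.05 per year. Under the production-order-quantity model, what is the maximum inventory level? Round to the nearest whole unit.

I_max ≈ 320 coils

Annual demand D = 23.2 × 250 = 5,800.
Production build-up factor (1 − d/p) = 1 − 23.2/133 = 0.8256.
Q* = √(2DS / (H(1 − d/p))) = √(2 × 5,800 × 86.2 / (8.05 × 0.8256)).
= √(999,920 / 6.6458) ≈ 387.891.
Maximum inventory = Q*(1 − d/p) = 387.891 × 0.8256 ≈ 320.229.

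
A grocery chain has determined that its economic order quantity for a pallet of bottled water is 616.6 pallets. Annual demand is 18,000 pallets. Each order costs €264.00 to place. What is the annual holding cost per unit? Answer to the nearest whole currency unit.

The basic EOQ model gives Q* = √(2DS/H); rearrange for the unknown.
From Q* = √(2DS/H): H = 2DS / Q*² = 2 × 18,000 × 264 / 616.6² = 24.9977.

H ≈ €25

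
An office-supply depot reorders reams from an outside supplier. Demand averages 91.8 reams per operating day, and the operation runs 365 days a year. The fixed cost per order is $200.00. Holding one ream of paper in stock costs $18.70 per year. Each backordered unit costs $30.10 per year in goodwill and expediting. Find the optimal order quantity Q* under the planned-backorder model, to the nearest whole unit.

Annual demand D = 91.8 × 365 = 33,507.
With planned backorders, Q* = √(2DS/H) · √((H+B)/B).
√(2DS/H) = √(2 × 33,507 × 200 / 18.7) = 846.597.
√((H+B)/B) = √((18.7+30.1)/30.1) = 1.2733.
Q* ≈ 1077.962.

Q* ≈ 1,078 reams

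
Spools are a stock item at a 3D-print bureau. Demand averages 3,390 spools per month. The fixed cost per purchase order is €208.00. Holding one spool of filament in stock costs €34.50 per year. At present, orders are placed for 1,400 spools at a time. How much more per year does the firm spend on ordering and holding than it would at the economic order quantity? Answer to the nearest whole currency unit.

Extra cost ≈ €6,031 per year

Annual demand D = 3,390 × 12 = 40,680.
EOQ = √(2DS/H) = √(2 × 40,680 × 208 / 34.5) ≈ 700.37.
Cost at Q* = (D/Q*)S + (Q*/2)H = √(2DSH) ≈ €24,162.77.
Cost at Q = 1,400: (40,680/1,400)×208 + (1,400/2)×34.5 = €6,043.89 + €24,150.00 = €30,193.89.
Excess = €30,193.89 − €24,162.77 = €6,031.12.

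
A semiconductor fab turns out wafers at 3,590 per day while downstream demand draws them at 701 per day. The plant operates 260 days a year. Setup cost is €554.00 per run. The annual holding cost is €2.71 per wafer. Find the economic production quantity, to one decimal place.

Q* ≈ 9,622.9 wafers

Annual demand D = 701 × 260 = 182,260.
Production build-up factor (1 − d/p) = 1 − 701/3,590 = 0.8047.
Q* = √(2DS / (H(1 − d/p))) = √(2 × 182,260 × 554 / (2.71 × 0.8047)).
= √(201,944,080 / 2.1808) ≈ 9622.865.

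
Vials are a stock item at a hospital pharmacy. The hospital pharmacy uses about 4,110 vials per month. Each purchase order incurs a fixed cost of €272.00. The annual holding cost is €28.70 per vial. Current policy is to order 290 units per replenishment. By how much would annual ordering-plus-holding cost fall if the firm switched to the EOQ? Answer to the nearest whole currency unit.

Extra cost ≈ €22,671 per year

Annual demand D = 4,110 × 12 = 49,320.
EOQ = √(2DS/H) = √(2 × 49,320 × 272 / 28.7) ≈ 966.87.
Cost at Q* = (D/Q*)S + (Q*/2)H = √(2DSH) ≈ €27,749.29.
Cost at Q = 290: (49,320/290)×272 + (290/2)×28.7 = €46,258.76 + €4,161.50 = €50,420.26.
Excess = €50,420.26 − €27,749.29 = €22,670.97.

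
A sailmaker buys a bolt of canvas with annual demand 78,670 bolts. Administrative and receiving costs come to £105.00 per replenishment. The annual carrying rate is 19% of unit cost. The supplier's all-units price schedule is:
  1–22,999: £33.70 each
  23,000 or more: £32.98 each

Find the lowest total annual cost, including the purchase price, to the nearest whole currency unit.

TC* ≈ £2,661,464

Holding cost per unit per year at price C is H = 0.19·C.
Evaluate total cost at each tier's feasible EOQ or, if the EOQ is below the tier, at the tier's minimum quantity.
EOQ at £33.70 = 1606.3 (feasible in tier 1): TC = 78,670×£33.70 + (78,670/1606.3)×105 + (1606.3/2)×0.19×£33.70 = £2,661,464.04.
EOQ at £32.98 = 1623.7 < 23000, so use break Q=23000: TC = 78,670×£32.98 + (78,670/23000.0)×105 + (23000.0/2)×0.19×£32.98 = £2,666,957.05.
Lowest total cost among the candidates is at Q = 1606.3.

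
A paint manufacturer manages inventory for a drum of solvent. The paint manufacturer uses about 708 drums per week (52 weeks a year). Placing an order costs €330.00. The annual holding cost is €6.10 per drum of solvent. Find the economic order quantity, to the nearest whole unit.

Annual demand D = 708 × 52 = 36,816.
EOQ = √(2DS / H) = √(2 × 36,816 × 330 / 6.1).
= √(24,298,560 / 6.1) = √3,983,370.4918 ≈ 1995.838.

Q* ≈ 1,996 drums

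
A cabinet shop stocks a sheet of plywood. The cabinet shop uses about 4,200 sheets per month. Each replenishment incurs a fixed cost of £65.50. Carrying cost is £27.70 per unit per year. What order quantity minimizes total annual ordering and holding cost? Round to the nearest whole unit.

Q* ≈ 488 sheets

Annual demand D = 4,200 × 12 = 50,400.
EOQ = √(2DS / H) = √(2 × 50,400 × 65.5 / 27.7).
= √(6,602,400 / 27.7) = √238,353.7906 ≈ 488.215.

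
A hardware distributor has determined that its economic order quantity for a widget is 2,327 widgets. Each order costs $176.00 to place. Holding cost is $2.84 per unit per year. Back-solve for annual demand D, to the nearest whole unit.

Invert the EOQ relation Q*² = 2DS/H.
From Q* = √(2DS/H): D = Q*²H / (2S) = 2,327² × 2.84 / (2 × 176) = 43688.632.

D ≈ 43,689 widgets per year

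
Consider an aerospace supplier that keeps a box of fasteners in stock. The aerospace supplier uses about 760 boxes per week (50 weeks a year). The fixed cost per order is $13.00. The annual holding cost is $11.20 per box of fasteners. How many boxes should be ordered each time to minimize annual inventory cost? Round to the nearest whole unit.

Q* ≈ 297 boxes

Annual demand D = 760 × 50 = 38,000.
EOQ = √(2DS / H) = √(2 × 38,000 × 13 / 11.2).
= √(988,000 / 11.2) = √88,214.2857 ≈ 297.009.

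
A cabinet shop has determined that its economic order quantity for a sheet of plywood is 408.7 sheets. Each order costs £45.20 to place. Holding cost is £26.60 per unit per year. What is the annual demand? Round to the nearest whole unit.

D ≈ 49,150 sheets per year

Invert the EOQ relation Q*² = 2DS/H.
From Q* = √(2DS/H): D = Q*²H / (2S) = 408.7² × 26.6 / (2 × 45.2) = 49149.882.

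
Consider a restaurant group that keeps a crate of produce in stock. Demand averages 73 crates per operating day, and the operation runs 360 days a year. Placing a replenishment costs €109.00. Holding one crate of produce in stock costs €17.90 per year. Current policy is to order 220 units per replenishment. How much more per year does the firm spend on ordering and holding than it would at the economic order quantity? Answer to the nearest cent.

Extra cost ≈ €4,862.86 per year

Annual demand D = 73 × 360 = 26,280.
EOQ = √(2DS/H) = √(2 × 26,280 × 109 / 17.9) ≈ 565.74.
Cost at Q* = (D/Q*)S + (Q*/2)H = √(2DSH) ≈ €10,126.69.
Cost at Q = 220: (26,280/220)×109 + (220/2)×17.9 = €13,020.55 + €1,969.00 = €14,989.55.
Excess = €14,989.55 − €10,126.69 = €4,862.86.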